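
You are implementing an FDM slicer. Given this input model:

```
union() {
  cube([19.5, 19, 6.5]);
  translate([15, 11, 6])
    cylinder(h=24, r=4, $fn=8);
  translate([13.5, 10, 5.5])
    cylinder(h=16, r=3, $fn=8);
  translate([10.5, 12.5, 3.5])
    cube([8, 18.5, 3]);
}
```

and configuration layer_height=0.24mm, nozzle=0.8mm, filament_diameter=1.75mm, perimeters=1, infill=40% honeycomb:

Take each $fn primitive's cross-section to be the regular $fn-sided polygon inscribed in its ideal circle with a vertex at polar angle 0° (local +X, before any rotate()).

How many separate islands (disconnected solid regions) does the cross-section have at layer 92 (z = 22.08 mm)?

1

At z = 22.08 mm: the cube does not reach this height (z outside [0, 6.5]); the r=4 cylinder at (15, 11) contributes a regular 8-gon of circumradius 4; the cylinder at (13.5, 10) is not intersected at this z (z outside [5.5, 21.5]); the cube at (10.5, 12.5) does not reach this height (z outside [3.5, 6.5]); Merging all regions: only the r=4 cylinder at (15, 11) is present, so the union is just that shape — 1 connected region. Overall, the cross-section is a single solid region. Island count = 1.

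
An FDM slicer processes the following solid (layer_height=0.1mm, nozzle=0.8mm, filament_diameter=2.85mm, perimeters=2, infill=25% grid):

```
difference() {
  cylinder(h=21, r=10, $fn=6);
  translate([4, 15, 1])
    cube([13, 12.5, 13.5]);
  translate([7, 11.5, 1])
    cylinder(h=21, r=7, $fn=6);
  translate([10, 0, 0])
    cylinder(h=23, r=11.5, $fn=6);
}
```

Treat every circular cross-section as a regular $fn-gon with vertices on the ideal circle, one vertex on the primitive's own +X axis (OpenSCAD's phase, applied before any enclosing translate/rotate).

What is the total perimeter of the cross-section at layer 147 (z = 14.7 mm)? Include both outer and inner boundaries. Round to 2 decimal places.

55.14 mm

At z = 14.7 mm: the r=10 cylinder gives a regular 6-gon of circumradius 10 (constant along its height) (perimeter = 2·6·10.000·sin(180°/6) = 60.00 mm); the cube at (4, 15) does not reach this height (z outside [1, 14.5]); the r=7 cylinder at (7, 11.5) contributes a regular 6-gon of circumradius 7 (perimeter = 2·6·7.000·sin(180°/6) = 42.00 mm); the r=11.5 cylinder at (10, 0) contributes a regular 6-gon of circumradius 11.5 (perimeter = 2·6·11.500·sin(180°/6) = 69.00 mm); After the difference (first − rest): starting from the r=10 cylinder, the r=7 cylinder at (7, 11.5) partially overlaps it — only the 10.83 mm² overlap (of its 127.31 mm²) is removed, clipping the outline; the r=11.5 cylinder at (10, 0) partially overlaps it — only the 103.25 mm² overlap (of its 343.60 mm²) is removed, clipping the outline — boundary = 55.14 mm. Overall, the cross-section is a single solid region. Total boundary length (outer) = 55.14 mm.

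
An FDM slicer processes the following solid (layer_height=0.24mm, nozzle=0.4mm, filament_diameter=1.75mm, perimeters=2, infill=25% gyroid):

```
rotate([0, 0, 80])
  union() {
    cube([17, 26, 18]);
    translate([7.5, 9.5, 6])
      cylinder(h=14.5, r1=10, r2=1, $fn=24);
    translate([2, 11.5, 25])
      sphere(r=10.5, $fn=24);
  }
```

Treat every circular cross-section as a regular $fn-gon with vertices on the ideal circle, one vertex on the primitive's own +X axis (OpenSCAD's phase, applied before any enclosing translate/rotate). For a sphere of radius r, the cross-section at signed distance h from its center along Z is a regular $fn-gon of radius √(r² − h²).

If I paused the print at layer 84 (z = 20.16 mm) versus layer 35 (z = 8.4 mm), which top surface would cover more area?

Layer 84 (z = 20.16): the cube is absent (z outside [0, 18]); the cone at (7.5, 9.5): at t=0.977 of its height the radius interpolates to r₁+(r₂−r₁)t = 1.211, giving a regular 24-gon of that circumradius (area = (24/2)·1.211²·sin(360°/24) = 4.56 mm²); the r=10.5 sphere at (2, 11.5) slices to a regular 24-gon of circumradius 9.318 (√(r²−h²) with h=4.84 from center) (area = (24/2)·9.318²·sin(360°/24) = 269.66 mm²); Merging all regions: the cone at (7.5, 9.5) lies entirely inside the r=10.5 sphere at (2, 11.5), so the union is just the r=10.5 sphere at (2, 11.5) — area = 269.66 mm²; (rotated 80° about Z; rotation is an isometry so areas/perimeters/island counts are preserved). So its area = 269.66 mm². Layer 35 (z = 8.4): the cube (footprint 17×26) is included at this height (area 442.00 mm²); the cone at (7.5, 9.5): at t=0.166 of its height the radius interpolates to r₁+(r₂−r₁)t = 8.510, giving a regular 24-gon of that circumradius (area = (24/2)·8.510²·sin(360°/24) = 224.94 mm²); the sphere at (2, 11.5) is not intersected at this z (|z−center|=16.600 > r=10.5); Combining (union): the regions partially overlap — summed areas 666.94 mm² minus the doubly-counted overlap 219.88 mm² gives 447.06 mm² — area = 447.06 mm²; (whole slice rotated 80° about Z — lengths, areas and connectivity unchanged). So its area = 447.06 mm². Layer 35 is larger (447.06 vs 269.66 mm²).

layer 35 (z = 8.4 mm)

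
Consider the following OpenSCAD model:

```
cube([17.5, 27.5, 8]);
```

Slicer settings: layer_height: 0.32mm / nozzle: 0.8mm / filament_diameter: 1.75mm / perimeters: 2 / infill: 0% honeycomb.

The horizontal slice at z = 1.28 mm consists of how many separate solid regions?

At z = 1.28 mm: the 17.5×27.5 cube contributes its full rectangle. The result has 1 disconnected region.

1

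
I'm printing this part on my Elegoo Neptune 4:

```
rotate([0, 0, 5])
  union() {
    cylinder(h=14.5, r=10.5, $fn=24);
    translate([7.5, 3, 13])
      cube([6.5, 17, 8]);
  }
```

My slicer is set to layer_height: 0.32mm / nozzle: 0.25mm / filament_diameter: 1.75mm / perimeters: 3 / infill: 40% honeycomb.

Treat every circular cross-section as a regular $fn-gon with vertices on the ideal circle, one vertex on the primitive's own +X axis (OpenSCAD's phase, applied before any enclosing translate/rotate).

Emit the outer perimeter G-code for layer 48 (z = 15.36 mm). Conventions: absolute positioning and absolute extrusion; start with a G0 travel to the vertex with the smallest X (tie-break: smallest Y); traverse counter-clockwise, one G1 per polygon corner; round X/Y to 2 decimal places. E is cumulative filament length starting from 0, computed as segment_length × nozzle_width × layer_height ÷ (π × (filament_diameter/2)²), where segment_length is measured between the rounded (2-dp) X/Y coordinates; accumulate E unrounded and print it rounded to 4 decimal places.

G0 X5.73 Y20.58 Z15.36
G1 X7.21 Y3.64 E0.5656
G1 X13.69 Y4.21 E0.7819
G1 X12.20 Y21.14 E1.3472
G1 X5.73 Y20.58 E1.5632

At z = 15.36 mm: the cylinder does not reach this height (z outside [0, 14.5]); the cube at (7.5, 3) (footprint 6.5×17) is included at this height; Taking the union: only the 6.5×17 cube at (7.5, 3) is present, so the union is just that shape — 1 connected region; (whole slice rotated 5° about Z — lengths, areas and connectivity unchanged). The outline is a single polygon with 4 vertices. Extrusion per mm of travel: 0.25 × 0.32 / (π × 0.875²) = 0.033260. Accumulating E over each segment gives final E = 1.5632.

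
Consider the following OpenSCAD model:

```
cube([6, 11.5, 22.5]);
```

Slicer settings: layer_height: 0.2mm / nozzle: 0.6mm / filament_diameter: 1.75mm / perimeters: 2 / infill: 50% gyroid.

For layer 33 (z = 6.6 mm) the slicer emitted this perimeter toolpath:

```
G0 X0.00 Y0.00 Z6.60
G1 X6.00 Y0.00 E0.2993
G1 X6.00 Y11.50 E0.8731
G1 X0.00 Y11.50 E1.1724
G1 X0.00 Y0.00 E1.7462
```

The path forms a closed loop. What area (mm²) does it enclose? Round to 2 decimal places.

69.00 mm²

Apply the shoelace formula to the sequence of (X, Y) vertices; enclosed area = 69.00 mm².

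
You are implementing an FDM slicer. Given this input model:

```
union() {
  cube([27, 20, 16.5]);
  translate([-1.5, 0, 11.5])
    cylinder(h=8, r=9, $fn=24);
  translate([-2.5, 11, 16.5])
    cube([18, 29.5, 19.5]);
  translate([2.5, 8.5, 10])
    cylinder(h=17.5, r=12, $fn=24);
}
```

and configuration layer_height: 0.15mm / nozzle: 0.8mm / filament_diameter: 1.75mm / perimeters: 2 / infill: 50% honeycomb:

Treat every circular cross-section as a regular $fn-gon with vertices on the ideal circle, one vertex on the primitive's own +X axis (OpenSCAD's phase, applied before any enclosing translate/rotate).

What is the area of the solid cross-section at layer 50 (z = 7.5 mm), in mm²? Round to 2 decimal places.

At z = 7.5 mm: the 27×20 cube contributes its full rectangle (area 540.00 mm²); the cylinder at (-1.5, 0) is not intersected at this z (z outside [11.5, 19.5]); the cube at (-2.5, 11) is not intersected at this z (z outside [16.5, 36]); the cylinder at (2.5, 8.5) is not intersected at this z (z outside [10, 27.5]); Merging all regions: only the 27×20 cube is present, so the union is just that shape — area = 540.00 mm². Overall, the cross-section is a single solid region. Net area = 540.00 mm².

540.00 mm²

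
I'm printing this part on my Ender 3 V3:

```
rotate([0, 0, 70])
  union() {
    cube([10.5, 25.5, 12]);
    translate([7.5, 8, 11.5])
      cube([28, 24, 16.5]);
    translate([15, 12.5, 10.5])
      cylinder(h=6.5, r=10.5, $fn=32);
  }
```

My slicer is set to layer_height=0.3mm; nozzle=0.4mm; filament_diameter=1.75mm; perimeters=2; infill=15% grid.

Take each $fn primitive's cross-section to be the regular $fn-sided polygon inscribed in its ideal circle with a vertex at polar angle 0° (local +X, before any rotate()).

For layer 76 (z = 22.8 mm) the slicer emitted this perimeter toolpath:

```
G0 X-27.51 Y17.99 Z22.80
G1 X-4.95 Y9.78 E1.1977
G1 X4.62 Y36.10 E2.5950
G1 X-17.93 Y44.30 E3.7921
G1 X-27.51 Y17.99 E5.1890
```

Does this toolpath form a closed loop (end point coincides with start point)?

Start point (G0): (-27.51, 17.99). End point (last G1): the path returns to the start — closed.

yes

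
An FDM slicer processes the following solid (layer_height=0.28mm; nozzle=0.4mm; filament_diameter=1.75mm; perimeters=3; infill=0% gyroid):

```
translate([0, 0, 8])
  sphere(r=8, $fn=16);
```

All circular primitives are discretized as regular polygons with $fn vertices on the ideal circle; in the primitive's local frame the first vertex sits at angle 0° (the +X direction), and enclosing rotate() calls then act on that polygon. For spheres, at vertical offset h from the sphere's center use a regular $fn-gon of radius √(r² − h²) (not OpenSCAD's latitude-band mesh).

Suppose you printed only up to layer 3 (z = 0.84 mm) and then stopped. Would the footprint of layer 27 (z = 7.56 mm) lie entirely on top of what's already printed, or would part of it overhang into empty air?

Compare the two slices. At z = 0.84: the r=8 sphere slices to a regular 16-gon of circumradius 3.569 (√(r²−h²) with h=7.16 from center) (area = (16/2)·3.569²·sin(360°/16) = 38.99 mm²). At z = 7.56: the sphere: section is a regular 16-gon, circumradius = √(r²−h²) = √(8²−0.44²) = 7.988 (area = (16/2)·7.988²·sin(360°/16) = 195.34 mm²). Checking containment: at z = 7.56 the cross-section extends beyond the z = 0.84 cross-section by about 156.36 mm².

part overhangs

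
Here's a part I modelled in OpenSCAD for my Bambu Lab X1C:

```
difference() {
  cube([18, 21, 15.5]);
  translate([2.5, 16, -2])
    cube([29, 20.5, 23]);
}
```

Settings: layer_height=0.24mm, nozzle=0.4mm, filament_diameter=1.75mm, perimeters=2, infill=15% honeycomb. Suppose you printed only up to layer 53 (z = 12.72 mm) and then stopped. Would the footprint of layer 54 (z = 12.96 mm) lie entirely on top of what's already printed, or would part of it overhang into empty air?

entirely on top

Compare the two slices. At z = 12.72: the 18×21 cube contributes its full rectangle (area 378.00 mm²); the cube at (2.5, 16) (footprint 29×20.5) is included at this height (area 594.50 mm²); Taking the first minus the rest: starting from the 18×21 cube (378.00 mm²), the 29×20.5 cube at (2.5, 16) partially overlaps it — only the 77.50 mm² overlap (of its 594.50 mm²) is removed, clipping the outline — area = 300.50 mm². At z = 12.96: the 18×21 cube contributes its full rectangle (area 378.00 mm²); the cube at (2.5, 16) is present — its section is the full 29×20.5 rectangle (area 594.50 mm²); Taking the first minus the rest: starting from the 18×21 cube (378.00 mm²), the 29×20.5 cube at (2.5, 16) partially overlaps it — only the 77.50 mm² overlap (of its 594.50 mm²) is removed, clipping the outline — area = 300.50 mm². Checking containment: the cross-section at z = 12.96 is a subset of the cross-section at z = 12.72.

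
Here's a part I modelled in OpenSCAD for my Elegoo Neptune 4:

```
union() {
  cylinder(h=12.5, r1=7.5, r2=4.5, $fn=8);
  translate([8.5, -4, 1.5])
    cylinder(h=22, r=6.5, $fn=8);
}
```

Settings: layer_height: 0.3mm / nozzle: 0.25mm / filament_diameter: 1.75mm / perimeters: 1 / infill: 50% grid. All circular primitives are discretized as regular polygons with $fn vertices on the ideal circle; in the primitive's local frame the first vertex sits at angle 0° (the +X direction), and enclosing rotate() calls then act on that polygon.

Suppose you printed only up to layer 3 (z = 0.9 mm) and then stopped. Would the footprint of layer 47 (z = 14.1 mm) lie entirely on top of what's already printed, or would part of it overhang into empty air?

part overhangs

Compare the two slices. At z = 0.9: the cone: at t=0.072 of its height the radius interpolates to r₁+(r₂−r₁)t = 7.284, giving a regular 8-gon of that circumradius (area = (8/2)·7.284²·sin(360°/8) = 150.07 mm²); the cylinder at (8.5, -4) is not intersected at this z (z outside [1.5, 23.5]); Combining (union): only the cone is present, so the union is just that shape — area = 150.07 mm². At z = 14.1: the cone does not reach this height (z outside [0, 12.5]); the r=6.5 cylinder at (8.5, -4) gives a regular 8-gon of circumradius 6.5 (constant along its height) (area = (8/2)·6.500²·sin(360°/8) = 119.50 mm²); Combining (union): only the r=6.5 cylinder at (8.5, -4) is present, so the union is just that shape — area = 119.50 mm². Checking containment: at z = 14.1 the cross-section extends beyond the z = 0.9 cross-section by about 96.35 mm².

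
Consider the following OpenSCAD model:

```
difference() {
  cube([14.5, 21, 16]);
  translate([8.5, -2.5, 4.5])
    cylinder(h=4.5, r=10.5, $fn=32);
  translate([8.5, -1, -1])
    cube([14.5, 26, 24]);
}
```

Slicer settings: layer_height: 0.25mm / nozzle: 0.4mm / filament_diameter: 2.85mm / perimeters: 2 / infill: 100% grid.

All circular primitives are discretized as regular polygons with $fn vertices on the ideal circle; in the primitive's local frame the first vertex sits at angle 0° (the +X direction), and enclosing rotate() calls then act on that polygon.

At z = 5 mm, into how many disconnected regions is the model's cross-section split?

At z = 5 mm: the cube (footprint 14.5×21) is included at this height; the cylinder at (8.5, -2.5): section is a regular 32-gon, circumradius r=10.5; the cube at (8.5, -1) (footprint 14.5×26) is included at this height; Taking the first minus the rest: starting from the 14.5×21 cube, the r=10.5 cylinder at (8.5, -2.5) partially overlaps it — only the 100.78 mm² overlap (of its 344.14 mm²) is removed, clipping the outline; the 14.5×26 cube at (8.5, -1) partially overlaps it — only the 81.83 mm² overlap (of its 377.00 mm²) is removed, clipping the outline — 1 connected region. The result has 1 disconnected region.

1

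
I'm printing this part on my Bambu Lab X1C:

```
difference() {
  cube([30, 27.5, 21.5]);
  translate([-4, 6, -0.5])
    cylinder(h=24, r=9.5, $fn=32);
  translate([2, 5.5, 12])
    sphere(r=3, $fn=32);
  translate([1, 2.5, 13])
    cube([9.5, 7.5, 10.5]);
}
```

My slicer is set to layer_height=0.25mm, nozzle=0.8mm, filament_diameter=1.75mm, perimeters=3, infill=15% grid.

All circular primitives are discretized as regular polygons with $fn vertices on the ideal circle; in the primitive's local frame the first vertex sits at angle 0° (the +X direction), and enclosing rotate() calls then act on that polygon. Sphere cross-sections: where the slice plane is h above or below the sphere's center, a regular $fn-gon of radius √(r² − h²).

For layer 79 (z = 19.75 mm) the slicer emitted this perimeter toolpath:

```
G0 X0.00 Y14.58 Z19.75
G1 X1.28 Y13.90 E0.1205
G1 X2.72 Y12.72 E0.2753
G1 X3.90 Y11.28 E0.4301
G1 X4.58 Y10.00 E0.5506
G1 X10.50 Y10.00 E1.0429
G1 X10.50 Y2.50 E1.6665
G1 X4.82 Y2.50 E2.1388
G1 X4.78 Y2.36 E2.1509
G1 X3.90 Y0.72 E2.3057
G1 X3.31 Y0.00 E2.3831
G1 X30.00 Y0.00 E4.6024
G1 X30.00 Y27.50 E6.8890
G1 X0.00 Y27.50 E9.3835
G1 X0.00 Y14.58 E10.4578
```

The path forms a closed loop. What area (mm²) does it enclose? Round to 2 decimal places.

722.88 mm²

Apply the shoelace formula to the sequence of (X, Y) vertices; enclosed area = 722.88 mm².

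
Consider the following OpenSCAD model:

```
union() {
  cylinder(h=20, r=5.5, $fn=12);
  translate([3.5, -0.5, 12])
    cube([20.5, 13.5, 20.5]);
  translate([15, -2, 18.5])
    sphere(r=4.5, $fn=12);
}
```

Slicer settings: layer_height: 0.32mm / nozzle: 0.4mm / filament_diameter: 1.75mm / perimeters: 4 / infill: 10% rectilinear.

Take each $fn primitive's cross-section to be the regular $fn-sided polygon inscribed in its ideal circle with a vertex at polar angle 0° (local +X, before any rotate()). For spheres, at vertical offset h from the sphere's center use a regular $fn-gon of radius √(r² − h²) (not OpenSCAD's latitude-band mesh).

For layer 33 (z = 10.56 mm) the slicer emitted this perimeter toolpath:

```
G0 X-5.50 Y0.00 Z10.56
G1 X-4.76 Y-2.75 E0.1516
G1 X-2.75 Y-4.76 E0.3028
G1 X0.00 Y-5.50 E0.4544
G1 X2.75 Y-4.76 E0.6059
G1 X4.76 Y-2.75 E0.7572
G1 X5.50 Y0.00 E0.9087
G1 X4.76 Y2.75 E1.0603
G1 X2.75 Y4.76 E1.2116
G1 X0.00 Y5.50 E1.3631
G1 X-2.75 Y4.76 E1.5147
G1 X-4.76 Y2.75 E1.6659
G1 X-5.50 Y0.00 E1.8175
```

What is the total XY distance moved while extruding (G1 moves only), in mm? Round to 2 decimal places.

Sum the Euclidean lengths of each G1 segment: total = 34.15 mm.

34.15 mm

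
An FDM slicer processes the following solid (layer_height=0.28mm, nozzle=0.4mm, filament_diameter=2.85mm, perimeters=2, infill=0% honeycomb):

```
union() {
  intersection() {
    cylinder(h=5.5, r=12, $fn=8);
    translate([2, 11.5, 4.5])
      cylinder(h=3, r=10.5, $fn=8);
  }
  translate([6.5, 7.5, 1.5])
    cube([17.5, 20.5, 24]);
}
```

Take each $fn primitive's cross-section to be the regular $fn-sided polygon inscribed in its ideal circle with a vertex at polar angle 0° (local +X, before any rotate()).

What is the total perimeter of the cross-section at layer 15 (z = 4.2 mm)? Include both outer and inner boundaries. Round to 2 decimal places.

At z = 4.2 mm: the cylinder: section is a regular 8-gon, circumradius r=12 (perimeter = 2·8·12.000·sin(180°/8) = 73.48 mm); the cylinder at (2, 11.5) is absent (z outside [4.5, 7.5]); Taking the intersection: at least one operand is absent at this height, so nothing remains; the cube at (6.5, 7.5) is present — its section is the full 17.5×20.5 rectangle (perimeter 76.00 mm); Merging all regions: only the 17.5×20.5 cube at (6.5, 7.5) is present, so the union is just that shape — boundary = 76.00 mm. Overall, the cross-section is a single solid region. Total boundary length (outer) = 76.00 mm.

76.00 mm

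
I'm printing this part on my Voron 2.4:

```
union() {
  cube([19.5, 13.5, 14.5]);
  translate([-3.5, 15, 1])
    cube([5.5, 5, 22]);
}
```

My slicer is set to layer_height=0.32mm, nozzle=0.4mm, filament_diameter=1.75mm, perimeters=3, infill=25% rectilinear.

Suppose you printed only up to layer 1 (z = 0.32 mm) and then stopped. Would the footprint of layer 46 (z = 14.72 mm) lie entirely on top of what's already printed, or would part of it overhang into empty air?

Compare the two slices. At z = 0.32: the cube is present — its section is the full 19.5×13.5 rectangle (area 263.25 mm²); the cube at (-3.5, 15) is absent (z outside [1, 23]); Taking the union: only the 19.5×13.5 cube is present, so the union is just that shape — area = 263.25 mm². At z = 14.72: the cube is absent (z outside [0, 14.5]); the 5.5×5 cube at (-3.5, 15) contributes its full rectangle (area 27.50 mm²); Merging all regions: only the 5.5×5 cube at (-3.5, 15) is present, so the union is just that shape — area = 27.50 mm². Checking containment: at z = 14.72 the cross-section extends beyond the z = 0.32 cross-section by about 27.50 mm².

part overhangs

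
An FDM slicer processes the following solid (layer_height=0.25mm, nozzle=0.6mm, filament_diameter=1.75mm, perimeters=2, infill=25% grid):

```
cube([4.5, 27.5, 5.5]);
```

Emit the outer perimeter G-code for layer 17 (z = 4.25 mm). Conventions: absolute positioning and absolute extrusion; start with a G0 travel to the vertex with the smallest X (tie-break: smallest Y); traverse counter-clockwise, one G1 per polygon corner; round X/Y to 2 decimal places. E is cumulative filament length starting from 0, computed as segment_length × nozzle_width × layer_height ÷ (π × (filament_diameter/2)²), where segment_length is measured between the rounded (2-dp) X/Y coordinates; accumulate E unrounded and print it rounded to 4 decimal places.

At z = 4.25 mm: the 4.5×27.5 cube contributes its full rectangle. The outline is a single polygon with 4 vertices. Extrusion per mm of travel: 0.6 × 0.25 / (π × 0.875²) = 0.062363. Accumulating E over each segment gives final E = 3.9912.

G0 X0.00 Y0.00 Z4.25
G1 X4.50 Y0.00 E0.2806
G1 X4.50 Y27.50 E1.9956
G1 X0.00 Y27.50 E2.2762
G1 X0.00 Y0.00 E3.9912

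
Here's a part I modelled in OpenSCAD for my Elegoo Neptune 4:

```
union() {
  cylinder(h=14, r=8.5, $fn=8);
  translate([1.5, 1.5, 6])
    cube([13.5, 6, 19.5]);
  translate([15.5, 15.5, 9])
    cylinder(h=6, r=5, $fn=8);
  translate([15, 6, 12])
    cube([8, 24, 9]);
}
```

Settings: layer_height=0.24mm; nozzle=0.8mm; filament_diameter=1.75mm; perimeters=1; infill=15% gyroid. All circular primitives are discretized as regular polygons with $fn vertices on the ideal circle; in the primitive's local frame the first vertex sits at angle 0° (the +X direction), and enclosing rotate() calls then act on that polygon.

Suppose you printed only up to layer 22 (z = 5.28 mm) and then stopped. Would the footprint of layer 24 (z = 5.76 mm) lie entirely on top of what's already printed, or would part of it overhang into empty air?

entirely on top

Compare the two slices. At z = 5.28: the r=8.5 cylinder gives a regular 8-gon of circumradius 8.5 (constant along its height) (area = (8/2)·8.500²·sin(360°/8) = 204.35 mm²); the cube at (1.5, 1.5) is not intersected at this z (z outside [6, 25.5]); the cylinder at (15.5, 15.5) is not intersected at this z (z outside [9, 15]); the cube at (15, 6) does not reach this height (z outside [12, 21]); Taking the union: only the r=8.5 cylinder is present, so the union is just that shape — area = 204.35 mm². At z = 5.76: the r=8.5 cylinder gives a regular 8-gon of circumradius 8.5 (constant along its height) (area = (8/2)·8.500²·sin(360°/8) = 204.35 mm²); the cube at (1.5, 1.5) is not intersected at this z (z outside [6, 25.5]); the cylinder at (15.5, 15.5) is absent (z outside [9, 15]); the cube at (15, 6) is not intersected at this z (z outside [12, 21]); Taking the union: only the r=8.5 cylinder is present, so the union is just that shape — area = 204.35 mm². Checking containment: the cross-section at z = 5.76 is a subset of the cross-section at z = 5.28.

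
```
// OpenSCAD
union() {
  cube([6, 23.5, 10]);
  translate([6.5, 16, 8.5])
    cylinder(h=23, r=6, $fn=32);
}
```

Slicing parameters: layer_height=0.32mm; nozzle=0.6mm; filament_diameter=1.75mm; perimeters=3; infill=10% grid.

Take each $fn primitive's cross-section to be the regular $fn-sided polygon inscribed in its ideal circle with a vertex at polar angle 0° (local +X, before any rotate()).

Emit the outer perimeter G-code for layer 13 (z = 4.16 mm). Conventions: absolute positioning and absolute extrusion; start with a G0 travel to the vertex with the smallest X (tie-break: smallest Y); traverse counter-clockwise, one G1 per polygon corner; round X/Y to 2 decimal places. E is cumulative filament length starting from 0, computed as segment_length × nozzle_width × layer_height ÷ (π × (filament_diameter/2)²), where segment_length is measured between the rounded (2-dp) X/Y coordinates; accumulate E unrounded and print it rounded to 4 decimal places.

G0 X0.00 Y0.00 Z4.16
G1 X6.00 Y0.00 E0.4789
G1 X6.00 Y23.50 E2.3548
G1 X0.00 Y23.50 E2.8338
G1 X0.00 Y0.00 E4.7096

At z = 4.16 mm: the cube (footprint 6×23.5) is included at this height; the cylinder at (6.5, 16) does not reach this height (z outside [8.5, 31.5]); Merging all regions: only the 6×23.5 cube is present, so the union is just that shape — 1 connected region. The outline is a single polygon with 4 vertices. Extrusion per mm of travel: 0.6 × 0.32 / (π × 0.875²) = 0.079824. Accumulating E over each segment gives final E = 4.7096.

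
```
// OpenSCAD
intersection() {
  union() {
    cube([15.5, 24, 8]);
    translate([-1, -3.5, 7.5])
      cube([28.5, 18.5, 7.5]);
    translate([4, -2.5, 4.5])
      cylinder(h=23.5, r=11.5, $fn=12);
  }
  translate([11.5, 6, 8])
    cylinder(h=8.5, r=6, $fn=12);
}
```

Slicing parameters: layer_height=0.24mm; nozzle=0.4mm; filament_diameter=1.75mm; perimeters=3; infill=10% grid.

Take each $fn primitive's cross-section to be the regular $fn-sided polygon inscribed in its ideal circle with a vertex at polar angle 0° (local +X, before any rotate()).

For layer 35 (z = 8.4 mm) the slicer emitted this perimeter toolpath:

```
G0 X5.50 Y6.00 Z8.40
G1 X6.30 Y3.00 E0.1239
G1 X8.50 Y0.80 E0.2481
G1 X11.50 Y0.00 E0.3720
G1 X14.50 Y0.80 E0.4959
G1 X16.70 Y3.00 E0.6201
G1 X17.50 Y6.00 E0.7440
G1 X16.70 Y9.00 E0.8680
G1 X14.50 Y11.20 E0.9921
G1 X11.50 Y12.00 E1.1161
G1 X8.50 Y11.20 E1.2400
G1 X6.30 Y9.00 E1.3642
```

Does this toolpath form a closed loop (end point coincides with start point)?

no

Start point (G0): (5.50, 6.00). End point (last G1): the path does not return to the start — open.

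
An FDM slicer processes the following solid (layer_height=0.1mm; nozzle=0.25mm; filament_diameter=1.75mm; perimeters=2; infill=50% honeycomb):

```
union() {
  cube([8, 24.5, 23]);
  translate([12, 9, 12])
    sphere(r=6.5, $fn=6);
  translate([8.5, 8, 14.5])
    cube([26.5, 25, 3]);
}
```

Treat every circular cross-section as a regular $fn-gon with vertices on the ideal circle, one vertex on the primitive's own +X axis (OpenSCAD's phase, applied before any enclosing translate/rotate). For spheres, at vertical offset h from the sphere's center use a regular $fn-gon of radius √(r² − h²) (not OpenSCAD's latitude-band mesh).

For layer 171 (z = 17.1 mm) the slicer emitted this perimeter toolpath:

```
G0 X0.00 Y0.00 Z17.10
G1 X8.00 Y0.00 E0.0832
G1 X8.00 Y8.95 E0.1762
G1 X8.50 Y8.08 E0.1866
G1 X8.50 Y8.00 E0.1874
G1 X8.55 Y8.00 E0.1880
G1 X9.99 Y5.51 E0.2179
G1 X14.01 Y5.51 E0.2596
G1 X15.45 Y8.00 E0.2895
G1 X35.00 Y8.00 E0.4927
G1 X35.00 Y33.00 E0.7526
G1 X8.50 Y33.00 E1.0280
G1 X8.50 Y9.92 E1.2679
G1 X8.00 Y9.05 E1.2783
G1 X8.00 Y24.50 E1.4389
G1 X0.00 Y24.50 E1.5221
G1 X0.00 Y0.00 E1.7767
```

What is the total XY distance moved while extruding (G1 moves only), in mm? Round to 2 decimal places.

Sum the Euclidean lengths of each G1 segment: total = 170.94 mm.

170.94 mm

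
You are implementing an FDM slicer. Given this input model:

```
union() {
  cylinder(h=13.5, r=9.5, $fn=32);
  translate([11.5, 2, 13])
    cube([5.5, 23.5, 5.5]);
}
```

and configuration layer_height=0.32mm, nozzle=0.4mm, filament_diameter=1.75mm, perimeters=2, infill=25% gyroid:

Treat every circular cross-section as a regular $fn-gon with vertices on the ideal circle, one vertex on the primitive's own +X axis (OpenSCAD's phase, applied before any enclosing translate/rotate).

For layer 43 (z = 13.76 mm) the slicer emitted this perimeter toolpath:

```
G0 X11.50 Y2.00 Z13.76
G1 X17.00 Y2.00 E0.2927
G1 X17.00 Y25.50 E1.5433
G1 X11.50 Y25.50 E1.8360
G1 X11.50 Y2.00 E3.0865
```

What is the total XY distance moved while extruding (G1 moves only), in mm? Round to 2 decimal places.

58.00 mm

Sum the Euclidean lengths of each G1 segment: total = 58.00 mm.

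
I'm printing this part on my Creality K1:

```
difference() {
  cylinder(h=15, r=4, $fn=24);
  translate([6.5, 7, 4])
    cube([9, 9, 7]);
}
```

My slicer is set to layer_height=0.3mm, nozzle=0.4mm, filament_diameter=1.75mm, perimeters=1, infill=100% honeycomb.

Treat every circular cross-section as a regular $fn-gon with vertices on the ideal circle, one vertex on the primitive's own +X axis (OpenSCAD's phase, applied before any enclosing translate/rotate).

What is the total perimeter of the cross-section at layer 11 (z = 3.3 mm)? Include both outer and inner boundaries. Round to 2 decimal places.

25.06 mm

At z = 3.3 mm: the r=4 cylinder gives a regular 24-gon of circumradius 4 (constant along its height) (perimeter = 2·24·4.000·sin(180°/24) = 25.06 mm); the cube at (6.5, 7) is not intersected at this z (z outside [4, 11]); Taking the first minus the rest: none of the subtracted shapes is present at this height, so the r=4 cylinder is unchanged — boundary = 25.06 mm. Overall, the cross-section is a single solid region. Total boundary length (outer) = 25.06 mm.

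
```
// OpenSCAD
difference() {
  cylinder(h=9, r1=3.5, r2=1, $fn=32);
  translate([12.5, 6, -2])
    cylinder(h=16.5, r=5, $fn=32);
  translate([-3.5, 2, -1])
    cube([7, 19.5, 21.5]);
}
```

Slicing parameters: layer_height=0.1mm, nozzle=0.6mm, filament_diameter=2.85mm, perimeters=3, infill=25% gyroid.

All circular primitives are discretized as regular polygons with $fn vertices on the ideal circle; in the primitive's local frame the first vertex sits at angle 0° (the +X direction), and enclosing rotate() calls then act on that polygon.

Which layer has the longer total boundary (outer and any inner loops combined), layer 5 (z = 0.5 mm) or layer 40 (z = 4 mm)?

layer 5 (z = 0.5 mm)

Layer 5 (z = 0.5): the cone: at t=0.056 of its height the radius interpolates to r₁+(r₂−r₁)t = 3.361, giving a regular 32-gon of that circumradius (perimeter = 2·32·3.361·sin(180°/32) = 21.08 mm); the cylinder at (12.5, 6): section is a regular 32-gon, circumradius r=5 (perimeter = 2·32·5.000·sin(180°/32) = 31.37 mm); the 7×19.5 cube at (-3.5, 2) contributes its full rectangle (perimeter 53.00 mm); After the difference (first − rest): starting from the cone, the r=5 cylinder at (12.5, 6) misses the remaining region (no effect); the 7×19.5 cube at (-3.5, 2) partially overlaps it — only the 5.07 mm² overlap (of its 136.50 mm²) is removed, clipping the outline — boundary = 20.21 mm. So its perimeter = 20.21 mm. Layer 40 (z = 4): the cone: at t=0.444 of its height the radius interpolates to r₁+(r₂−r₁)t = 2.389, giving a regular 32-gon of that circumradius (perimeter = 2·32·2.389·sin(180°/32) = 14.99 mm); the r=5 cylinder at (12.5, 6) contributes a regular 32-gon of circumradius 5 (perimeter = 2·32·5.000·sin(180°/32) = 31.37 mm); the 7×19.5 cube at (-3.5, 2) contributes its full rectangle (perimeter 53.00 mm); Taking the first minus the rest: starting from the cone, the r=5 cylinder at (12.5, 6) misses the remaining region (no effect); the 7×19.5 cube at (-3.5, 2) partially overlaps it — only the 0.67 mm² overlap (of its 136.50 mm²) is removed, clipping the outline — boundary = 14.84 mm. So its perimeter = 14.84 mm. Layer 5 is larger (20.21 vs 14.84 mm).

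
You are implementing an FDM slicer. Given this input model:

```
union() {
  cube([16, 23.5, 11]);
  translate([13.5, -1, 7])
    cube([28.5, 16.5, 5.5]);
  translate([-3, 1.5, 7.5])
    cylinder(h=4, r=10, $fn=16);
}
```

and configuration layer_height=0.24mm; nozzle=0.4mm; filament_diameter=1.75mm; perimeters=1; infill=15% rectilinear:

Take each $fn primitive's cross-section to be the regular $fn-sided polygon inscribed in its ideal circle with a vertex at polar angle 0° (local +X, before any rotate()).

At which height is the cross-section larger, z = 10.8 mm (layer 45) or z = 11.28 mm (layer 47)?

layer 45 (z = 10.8 mm)

Layer 45 (z = 10.8): the cube (footprint 16×23.5) is included at this height (area 376.00 mm²); the cube at (13.5, -1) is present — its section is the full 28.5×16.5 rectangle (area 470.25 mm²); the cylinder at (-3, 1.5): section is a regular 16-gon, circumradius r=10 (area = (16/2)·10.000²·sin(360°/16) = 306.15 mm²); Taking the union: the regions partially overlap — summed areas 1152.40 mm² minus the doubly-counted overlap 96.46 mm² gives 1055.94 mm² — area = 1055.94 mm². So its area = 1055.94 mm². Layer 47 (z = 11.28): the cube is absent (z outside [0, 11]); the cube at (13.5, -1) (footprint 28.5×16.5) is included at this height (area 470.25 mm²); the r=10 cylinder at (-3, 1.5) contributes a regular 16-gon of circumradius 10 (area = (16/2)·10.000²·sin(360°/16) = 306.15 mm²); Taking the union: the 2 present regions are separate (no shared area or edge), so areas and boundary lengths simply add and each stays a separate island — area = 776.40 mm². So its area = 776.40 mm². Layer 45 is larger (1055.94 vs 776.40 mm²).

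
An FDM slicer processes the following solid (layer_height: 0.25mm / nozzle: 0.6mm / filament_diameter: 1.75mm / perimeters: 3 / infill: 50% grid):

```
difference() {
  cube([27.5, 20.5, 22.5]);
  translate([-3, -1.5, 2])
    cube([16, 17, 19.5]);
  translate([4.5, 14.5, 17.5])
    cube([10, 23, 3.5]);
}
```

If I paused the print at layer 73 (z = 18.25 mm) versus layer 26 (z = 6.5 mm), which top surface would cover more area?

Layer 73 (z = 18.25): the cube is present — its section is the full 27.5×20.5 rectangle (area 563.75 mm²); the cube at (-3, -1.5) (footprint 16×17) is included at this height (area 272.00 mm²); the 10×23 cube at (4.5, 14.5) contributes its full rectangle (area 230.00 mm²); After the difference (first − rest): starting from the 27.5×20.5 cube (563.75 mm²), the 16×17 cube at (-3, -1.5) partially overlaps it — only the 201.50 mm² overlap (of its 272.00 mm²) is removed, clipping the outline; the 10×23 cube at (4.5, 14.5) partially overlaps it — only the 51.50 mm² overlap (of its 230.00 mm²) is removed, clipping the outline — area = 310.75 mm². So its area = 310.75 mm². Layer 26 (z = 6.5): the 27.5×20.5 cube contributes its full rectangle (area 563.75 mm²); the cube at (-3, -1.5) (footprint 16×17) is included at this height (area 272.00 mm²); the cube at (4.5, 14.5) is absent (z outside [17.5, 21]); After the difference (first − rest): starting from the 27.5×20.5 cube (563.75 mm²), the 16×17 cube at (-3, -1.5) partially overlaps it — only the 201.50 mm² overlap (of its 272.00 mm²) is removed, clipping the outline — area = 362.25 mm². So its area = 362.25 mm². Layer 26 is larger (362.25 vs 310.75 mm²).

layer 26 (z = 6.5 mm)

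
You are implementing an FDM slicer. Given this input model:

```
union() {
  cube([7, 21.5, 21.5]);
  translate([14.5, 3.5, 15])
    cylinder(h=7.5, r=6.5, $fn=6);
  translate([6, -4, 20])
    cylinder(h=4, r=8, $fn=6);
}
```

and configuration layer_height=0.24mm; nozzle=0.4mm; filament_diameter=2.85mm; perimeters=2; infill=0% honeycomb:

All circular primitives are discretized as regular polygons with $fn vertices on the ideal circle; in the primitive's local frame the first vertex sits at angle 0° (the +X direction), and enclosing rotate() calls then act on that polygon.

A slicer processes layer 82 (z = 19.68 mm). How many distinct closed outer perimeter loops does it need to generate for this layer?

2

At z = 19.68 mm: the cube (footprint 7×21.5) is included at this height; the r=6.5 cylinder at (14.5, 3.5) contributes a regular 6-gon of circumradius 6.5; the cylinder at (6, -4) is absent (z outside [20, 24]); Combining (union): the 2 present regions are separate (no shared area or edge), so areas and boundary lengths simply add and each stays a separate island — 2 connected regions. The result has 2 disconnected regions.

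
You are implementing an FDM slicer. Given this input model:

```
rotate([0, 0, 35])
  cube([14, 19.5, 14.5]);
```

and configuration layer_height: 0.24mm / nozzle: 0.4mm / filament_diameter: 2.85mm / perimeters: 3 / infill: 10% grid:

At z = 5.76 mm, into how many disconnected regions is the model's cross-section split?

At z = 5.76 mm: the cube (footprint 14×19.5) is included at this height; (whole slice rotated 35° about Z — lengths, areas and connectivity unchanged). The result has 1 disconnected region.

1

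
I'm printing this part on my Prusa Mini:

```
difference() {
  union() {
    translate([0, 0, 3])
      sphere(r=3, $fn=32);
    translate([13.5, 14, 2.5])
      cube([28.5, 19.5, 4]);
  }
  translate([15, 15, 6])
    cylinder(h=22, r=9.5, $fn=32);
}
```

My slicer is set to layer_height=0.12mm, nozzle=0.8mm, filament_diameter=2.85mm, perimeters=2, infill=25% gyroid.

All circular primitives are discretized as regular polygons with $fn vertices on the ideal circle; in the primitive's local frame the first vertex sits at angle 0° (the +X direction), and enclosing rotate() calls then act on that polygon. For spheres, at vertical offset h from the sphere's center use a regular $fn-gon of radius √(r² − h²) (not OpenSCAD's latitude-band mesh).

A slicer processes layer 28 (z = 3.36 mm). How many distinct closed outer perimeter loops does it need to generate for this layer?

At z = 3.36 mm: the r=3 sphere contributes a regular 32-gon of circumradius √(3²−0.36²) = 2.978; the 28.5×19.5 cube at (13.5, 14) contributes its full rectangle; Taking the union: the 2 present regions are separate (no shared area or edge), so areas and boundary lengths simply add and each stays a separate island — 2 connected regions; the cylinder at (15, 15) does not reach this height (z outside [6, 28]); Subtracting the remaining from the first: none of the subtracted shapes is present at this height, so that combined region is unchanged — 2 connected regions. The result has 2 disconnected regions.

2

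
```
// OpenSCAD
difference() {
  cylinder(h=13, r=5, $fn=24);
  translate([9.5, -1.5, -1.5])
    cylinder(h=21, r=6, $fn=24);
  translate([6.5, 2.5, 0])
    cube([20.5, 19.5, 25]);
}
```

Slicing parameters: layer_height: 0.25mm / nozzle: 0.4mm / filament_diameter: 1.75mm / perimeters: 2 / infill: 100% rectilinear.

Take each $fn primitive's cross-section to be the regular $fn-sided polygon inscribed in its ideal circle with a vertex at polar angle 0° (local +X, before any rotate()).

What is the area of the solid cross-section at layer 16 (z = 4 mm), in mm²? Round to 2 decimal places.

At z = 4 mm: the r=5 cylinder gives a regular 24-gon of circumradius 5 (constant along its height) (area = (24/2)·5.000²·sin(360°/24) = 77.65 mm²); the cylinder at (9.5, -1.5): section is a regular 24-gon, circumradius r=6 (area = (24/2)·6.000²·sin(360°/24) = 111.81 mm²); the 20.5×19.5 cube at (6.5, 2.5) contributes its full rectangle (area 399.75 mm²); Taking the first minus the rest: starting from the r=5 cylinder (77.65 mm²), the r=6 cylinder at (9.5, -1.5) partially overlaps it — only the 4.62 mm² overlap (of its 111.81 mm²) is removed, clipping the outline; the 20.5×19.5 cube at (6.5, 2.5) misses the remaining region (no effect) — area = 73.02 mm². Overall, the cross-section is a single solid region. Net area = 73.02 mm².

73.02 mm²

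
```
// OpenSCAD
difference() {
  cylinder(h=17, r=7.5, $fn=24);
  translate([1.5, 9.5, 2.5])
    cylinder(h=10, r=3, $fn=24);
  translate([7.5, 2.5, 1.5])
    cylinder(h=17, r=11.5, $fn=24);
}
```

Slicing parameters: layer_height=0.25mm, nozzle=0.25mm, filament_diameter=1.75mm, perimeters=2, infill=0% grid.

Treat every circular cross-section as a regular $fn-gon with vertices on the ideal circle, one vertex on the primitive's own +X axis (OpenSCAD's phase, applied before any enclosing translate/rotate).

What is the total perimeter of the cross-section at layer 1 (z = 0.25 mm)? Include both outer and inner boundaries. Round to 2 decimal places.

46.99 mm

At z = 0.25 mm: the cylinder: section is a regular 24-gon, circumradius r=7.5 (perimeter = 2·24·7.500·sin(180°/24) = 46.99 mm); the cylinder at (1.5, 9.5) is not intersected at this z (z outside [2.5, 12.5]); the cylinder at (7.5, 2.5) is not intersected at this z (z outside [1.5, 18.5]); Taking the first minus the rest: none of the subtracted shapes is present at this height, so the r=7.5 cylinder is unchanged — boundary = 46.99 mm. Overall, the cross-section is a single solid region. Total boundary length (outer) = 46.99 mm.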